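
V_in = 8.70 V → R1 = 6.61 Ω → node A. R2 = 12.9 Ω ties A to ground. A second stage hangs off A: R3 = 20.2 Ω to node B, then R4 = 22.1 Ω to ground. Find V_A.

Node A sees R2 in parallel with the series input of stage 2, R3 + R4 = 42.30 Ω.
R2 ‖ (R3+R4) = 9.885 Ω.
So V_A = 8.70 × 0.5993 = 5.214 V.

V_A ≈ 5.21 V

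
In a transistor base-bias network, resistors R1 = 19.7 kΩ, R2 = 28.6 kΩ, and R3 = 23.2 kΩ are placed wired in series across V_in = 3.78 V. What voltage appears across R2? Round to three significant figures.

V ≈ 1.51 V

ΣR = 19.7 + 28.6 + 23.2 = 71.50 kΩ.
By the voltage-divider rule, V = 3.78 × 28.60/71.50 = 1.512 V.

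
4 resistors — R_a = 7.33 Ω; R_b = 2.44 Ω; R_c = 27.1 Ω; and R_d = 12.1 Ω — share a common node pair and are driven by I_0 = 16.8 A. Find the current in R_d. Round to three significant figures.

I ≈ 2.09 A

Total conductance ΣG = 1/7.33 + 1/2.44 + 1/27.1 + 1/12.1 = 0.6658 (units of 1/Ω).
R_d takes the fraction G_k/ΣG = 0.08264/0.6658 = 0.1241, so I = 16.8 × 0.1241 = 2.085 A.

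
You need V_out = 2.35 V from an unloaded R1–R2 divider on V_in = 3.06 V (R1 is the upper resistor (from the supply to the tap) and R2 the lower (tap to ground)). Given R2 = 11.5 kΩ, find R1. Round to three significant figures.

V_out/V_in = R2/(R1+R2) = 0.7680.
Rearranging, R1 = R2·(1−k)/k = 11.5 × 0.3021 = 3.474 kΩ.

R1 ≈ 3.47 kΩ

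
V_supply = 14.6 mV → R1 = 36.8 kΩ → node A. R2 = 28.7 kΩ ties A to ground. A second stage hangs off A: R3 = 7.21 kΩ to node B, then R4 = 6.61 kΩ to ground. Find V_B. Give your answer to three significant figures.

Looking into the second stage from A: R3 + R4 = 13.82 kΩ appears in parallel with R2.
Effective lower resistance at A: R2 ‖ 13.82 = 9.328 kΩ.
So V_A = 14.6 × 0.2022 = 2.952 mV.
Then the unloaded second divider: V_B = V_A × R4/(R3+R4) = 2.952 × 0.4783 = 1.412 mV.

V_B ≈ 1.41 mV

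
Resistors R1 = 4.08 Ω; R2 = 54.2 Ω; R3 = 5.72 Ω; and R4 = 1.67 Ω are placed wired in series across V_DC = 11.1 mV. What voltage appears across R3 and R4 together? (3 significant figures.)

V ≈ 1.25 mV

ΣR = 4.08 + 54.2 + 5.72 + 1.67 = 65.67 Ω.
R_{R3..R4} = 5.72 + 1.67 = 7.390 Ω.
V = V_DC · R/ΣR = 11.1 × 0.1125 = 1.249 mV.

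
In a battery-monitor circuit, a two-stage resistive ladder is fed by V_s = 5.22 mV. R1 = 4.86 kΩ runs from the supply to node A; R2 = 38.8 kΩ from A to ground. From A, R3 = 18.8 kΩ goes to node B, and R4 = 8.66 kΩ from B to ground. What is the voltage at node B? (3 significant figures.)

V_B ≈ 1.26 mV

The second stage (R3 + R4 = 27.46 kΩ) loads node A in parallel with R2.
Effective lower resistance at A: R2 ‖ 27.46 = 16.08 kΩ.
So V_A = 5.22 × 0.7679 = 4.008 mV.
V_B = V_A × 0.3154 = 1.264 mV.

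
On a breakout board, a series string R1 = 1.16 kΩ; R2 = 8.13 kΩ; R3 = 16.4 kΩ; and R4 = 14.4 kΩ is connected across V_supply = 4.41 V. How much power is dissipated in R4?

Series current I = V_supply/ΣR = 4.41/40.09 = 0.1100 mA.
P = I²R = 0.01210 × 14.4 = 0.1742 mW.

P ≈ 0.174 mW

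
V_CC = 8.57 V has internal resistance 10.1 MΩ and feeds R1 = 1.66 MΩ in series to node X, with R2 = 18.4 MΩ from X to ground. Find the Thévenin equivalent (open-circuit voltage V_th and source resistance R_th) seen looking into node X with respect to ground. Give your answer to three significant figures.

V_th ≈ 5.23 V, R_th ≈ 7.17 MΩ

R1' = 10.1 + 1.66 = 11.76 MΩ (source resistance + R1).
V_th is the unloaded tap voltage: V_CC · R2/(R1'+R2) = 8.57 × 0.6101 = 5.228 V.
With V_CC suppressed (replaced by a short), R_th = R1' ‖ R2 = (11.76 × 18.4)/(11.76 + 18.4) = 7.175 MΩ.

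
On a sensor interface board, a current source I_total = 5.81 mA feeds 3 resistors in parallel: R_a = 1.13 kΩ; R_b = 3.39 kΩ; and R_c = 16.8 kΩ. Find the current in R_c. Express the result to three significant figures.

Total conductance ΣG = 1/1.13 + 1/3.39 + 1/16.8 = 1.239 (units of 1/kΩ).
By the current-divider rule, I = I_total · G_k/ΣG = 5.81 × 0.04802 = 0.2790 mA.

I ≈ 0.279 mA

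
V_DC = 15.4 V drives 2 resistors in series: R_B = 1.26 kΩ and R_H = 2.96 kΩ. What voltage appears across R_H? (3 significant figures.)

Total series resistance ΣR = 1.26 + 2.96 = 4.220 kΩ.
Voltage divider: V = V_DC · (2.960 / 4.220) = 15.4 × 0.7014 = 10.80 V.

V ≈ 10.8 V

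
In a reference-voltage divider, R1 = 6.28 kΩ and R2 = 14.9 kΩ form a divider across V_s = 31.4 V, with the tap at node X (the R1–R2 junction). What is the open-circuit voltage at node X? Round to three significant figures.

Open-circuit (no load on X): V_th = V_s · R2/(R1 + R2) = 31.4 × 14.9/(6.280 + 14.9) = 22.09 V.

V_th ≈ 22.1 V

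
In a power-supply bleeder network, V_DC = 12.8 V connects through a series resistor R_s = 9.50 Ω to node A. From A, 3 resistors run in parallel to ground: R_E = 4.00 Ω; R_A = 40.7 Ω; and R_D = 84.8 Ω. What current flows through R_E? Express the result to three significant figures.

I ≈ 0.860 A

Parallel bank: R_p = 1/(1/4.00 + 1/40.7 + 1/84.8) = 3.492 Ω.
Node voltage V_A = V_DC · R_p/(R_s + R_p) = 12.8 × 0.2688 = 3.440 V.
I(R_E) = V_A / R_E = 3.440/4.00 = 0.8601 A.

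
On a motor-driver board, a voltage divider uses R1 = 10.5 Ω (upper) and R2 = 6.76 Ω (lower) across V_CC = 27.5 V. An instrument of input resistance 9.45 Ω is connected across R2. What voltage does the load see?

V_out ≈ 7.50 V

R2 ‖ R_L = (6.76 × 9.45)/(6.76 + 9.45) = 3.941 Ω.
Now apply the divider: V_out = 27.5 × 0.2729 = 7.505 V.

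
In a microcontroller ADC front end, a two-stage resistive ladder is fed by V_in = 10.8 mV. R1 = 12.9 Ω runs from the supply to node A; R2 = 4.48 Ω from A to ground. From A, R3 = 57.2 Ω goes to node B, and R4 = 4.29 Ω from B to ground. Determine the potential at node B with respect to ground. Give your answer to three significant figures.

V_B ≈ 0.184 mV

Node A sees R2 in parallel with the series input of stage 2, R3 + R4 = 61.49 Ω.
Effective lower resistance at A: R2 ‖ 61.49 = 4.176 Ω.
V_A = 10.8 × 4.176/(12.9 + 4.176) = 2.641 mV.
Then the unloaded second divider: V_B = V_A × R4/(R3+R4) = 2.641 × 0.06977 = 0.1843 mV.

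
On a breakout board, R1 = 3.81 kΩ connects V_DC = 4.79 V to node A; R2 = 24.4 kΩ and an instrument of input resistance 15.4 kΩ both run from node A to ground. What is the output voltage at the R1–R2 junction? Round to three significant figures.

R2 ‖ R_L = (24.4 × 15.4)/(24.4 + 15.4) = 9.441 kΩ.
Then V_out = V_DC · R2'/(R1 + R2') = 4.79 × 9.441/13.25 = 3.413 V.

V_out ≈ 3.41 V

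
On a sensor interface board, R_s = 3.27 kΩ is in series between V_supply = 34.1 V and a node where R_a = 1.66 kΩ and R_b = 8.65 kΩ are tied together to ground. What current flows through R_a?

I ≈ 6.14 mA

Parallel bank: R_p = 1/(1/1.66 + 1/8.65) = 1.393 kΩ.
V_A by voltage divider: V_A = 34.1 × 1.393/(3.27 + 1.393) = 10.19 V.
Branch current I = V_A/R_a = 10.19/1.66 = 6.136 mA.
(Check via current divider: I_total = 7.313 mA; share G_k/ΣG = 0.8390 → same result.)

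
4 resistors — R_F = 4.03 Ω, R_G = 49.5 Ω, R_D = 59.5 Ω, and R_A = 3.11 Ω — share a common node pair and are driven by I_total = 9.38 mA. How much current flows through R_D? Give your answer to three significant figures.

I ≈ 0.260 mA

Conductances: ΣG = 1/4.03 + 1/49.5 + 1/59.5 + 1/3.11 = 0.6067 (1/Ω).
By the current-divider rule, I = I_total · G_k/ΣG = 9.38 × 0.02770 = 0.2598 mA.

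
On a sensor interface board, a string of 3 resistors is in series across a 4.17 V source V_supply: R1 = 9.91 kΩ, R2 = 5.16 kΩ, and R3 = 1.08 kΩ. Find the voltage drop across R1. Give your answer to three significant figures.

V ≈ 2.56 V

ΣR = 9.91 + 5.16 + 1.08 = 16.15 kΩ.
V = V_supply · R/ΣR = 4.17 × 0.6136 = 2.559 V.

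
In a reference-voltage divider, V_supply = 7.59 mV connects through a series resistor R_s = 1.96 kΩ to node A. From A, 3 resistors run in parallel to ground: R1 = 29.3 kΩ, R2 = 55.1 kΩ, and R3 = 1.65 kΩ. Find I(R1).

Equivalent of the parallel group: R_p = 1.519 kΩ.
V_A by voltage divider: V_A = 7.59 × 1.519/(1.96 + 1.519) = 3.314 mV.
Branch current I = V_A/R1 = 3.314/29.3 = 0.1131 µA.

I ≈ 0.113 µA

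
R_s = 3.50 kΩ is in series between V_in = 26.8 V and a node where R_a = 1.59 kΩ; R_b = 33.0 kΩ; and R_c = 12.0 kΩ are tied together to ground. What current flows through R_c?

Parallel bank: R_p = 1/(1/1.59 + 1/33.0 + 1/12.0) = 1.347 kΩ.
V_A by voltage divider: V_A = 26.8 × 1.347/(3.50 + 1.347) = 7.447 V.
I(R_c) = V_A / R_c = 7.447/12.0 = 0.6205 mA.
(Check via current divider: I_total = 5.530 mA; share G_k/ΣG = 0.1122 → same result.)

I ≈ 0.621 mA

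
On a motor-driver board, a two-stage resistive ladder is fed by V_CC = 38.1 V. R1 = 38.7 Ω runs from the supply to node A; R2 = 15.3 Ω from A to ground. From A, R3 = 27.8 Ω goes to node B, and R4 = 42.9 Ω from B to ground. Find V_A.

V_A ≈ 9.35 V

The second stage (R3 + R4 = 70.70 Ω) loads node A in parallel with R2.
Effective lower resistance at A: R2 ‖ 70.70 = 12.58 Ω.
V_A = 38.1 × 12.58/(38.7 + 12.58) = 9.346 V.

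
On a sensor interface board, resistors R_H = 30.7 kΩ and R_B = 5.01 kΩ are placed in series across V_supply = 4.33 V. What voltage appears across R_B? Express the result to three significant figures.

V ≈ 0.607 V

ΣR = 30.7 + 5.01 = 35.71 kΩ.
Voltage divider: V = V_supply · (5.010 / 35.71) = 4.33 × 0.1403 = 0.6075 V.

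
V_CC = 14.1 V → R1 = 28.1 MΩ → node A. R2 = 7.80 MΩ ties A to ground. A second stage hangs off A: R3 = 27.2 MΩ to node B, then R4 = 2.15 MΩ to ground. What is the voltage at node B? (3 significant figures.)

Node A sees R2 in parallel with the series input of stage 2, R3 + R4 = 29.35 MΩ.
R2 ‖ (R3+R4) = 6.162 MΩ.
First divider: V_A = V_CC · 6.162/(28.1 + 6.162) = 2.536 V.
Then the unloaded second divider: V_B = V_A × R4/(R3+R4) = 2.536 × 0.07325 = 0.1858 V.

V_B ≈ 0.186 V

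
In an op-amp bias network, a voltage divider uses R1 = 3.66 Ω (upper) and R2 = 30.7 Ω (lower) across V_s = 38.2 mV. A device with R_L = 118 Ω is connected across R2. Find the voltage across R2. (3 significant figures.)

First combine the lower leg with the load: R2 ‖ R_L = 24.36 Ω.
Voltage divider with the loaded lower leg: V_out = 38.2 × 24.36/(3.66 + 24.36) = 38.2 × 0.8694 = 33.21 mV.
(Unloaded it would be 34.1 mV; the load pulls it down.)

V_out ≈ 33.2 mV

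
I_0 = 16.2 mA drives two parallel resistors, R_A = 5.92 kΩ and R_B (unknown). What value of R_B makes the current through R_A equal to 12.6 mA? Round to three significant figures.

R_B ≈ 20.7 kΩ

Two-branch current divider: I_A = I_0 · R_B/(R_A + R_B).
With f = 0.7778, R_B = R_A · f/(1−f) = 5.92 × 3.500 = 20.72 kΩ.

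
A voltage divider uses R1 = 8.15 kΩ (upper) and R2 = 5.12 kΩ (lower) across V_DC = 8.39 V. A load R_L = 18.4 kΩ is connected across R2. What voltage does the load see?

V_out ≈ 2.76 V

R2 ‖ R_L = (5.12 × 18.4)/(5.12 + 18.4) = 4.005 kΩ.
Voltage divider with the loaded lower leg: V_out = 8.39 × 4.005/(8.15 + 4.005) = 8.39 × 0.3295 = 2.765 V.
(Unloaded it would be 3.24 V; the load pulls it down.)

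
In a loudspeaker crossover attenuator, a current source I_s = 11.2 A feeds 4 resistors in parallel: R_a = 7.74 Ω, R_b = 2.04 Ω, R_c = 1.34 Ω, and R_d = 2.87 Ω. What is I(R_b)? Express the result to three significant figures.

I ≈ 3.20 A

Total conductance ΣG = 1/7.74 + 1/2.04 + 1/1.34 + 1/2.87 = 1.714 (units of 1/Ω).
R_b takes the fraction G_k/ΣG = 0.4902/1.714 = 0.2860, so I = 11.2 × 0.2860 = 3.203 A.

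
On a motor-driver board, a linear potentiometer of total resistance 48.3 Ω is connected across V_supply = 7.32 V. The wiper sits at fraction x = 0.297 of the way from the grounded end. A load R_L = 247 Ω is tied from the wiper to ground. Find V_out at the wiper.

V_out ≈ 2.09 V

Split the track: R_lower = x·R_p = 14.35 Ω, R_upper = (1−x)·R_p = 33.95 Ω.
Lower segment in parallel with the load: 14.35 ‖ 247 = 13.56 Ω.
V_out = 7.32 × 13.56/(33.95 + 13.56) = 2.089 V.
(Unloaded: V_out = x·V_supply = 2.17 V.)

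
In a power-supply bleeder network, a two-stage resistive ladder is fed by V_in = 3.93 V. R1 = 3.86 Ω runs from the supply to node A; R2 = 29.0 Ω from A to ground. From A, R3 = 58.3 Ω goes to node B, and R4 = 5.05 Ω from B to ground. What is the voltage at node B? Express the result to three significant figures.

Looking into the second stage from A: R3 + R4 = 63.35 Ω appears in parallel with R2.
R2 ‖ (R3+R4) = 19.89 Ω.
V_A = 3.93 × 19.89/(3.86 + 19.89) = 3.291 V.
Stage 2 is unloaded, so V_B = V_A · R4/(R3+R4) = 3.291 × 5.05/63.35 = 0.2624 V.

V_B ≈ 0.262 V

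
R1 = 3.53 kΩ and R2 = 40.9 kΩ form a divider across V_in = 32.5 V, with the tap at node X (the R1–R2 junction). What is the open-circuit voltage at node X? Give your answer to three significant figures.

V_th ≈ 29.9 V

With X open, the divider is unloaded: V_th = 32.5 × 40.9/44.43 = 29.92 V.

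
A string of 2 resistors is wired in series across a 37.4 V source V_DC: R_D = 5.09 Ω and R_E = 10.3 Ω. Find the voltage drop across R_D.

V ≈ 12.4 V

ΣR = 5.09 + 10.3 = 15.39 Ω.
V = V_DC · R/ΣR = 37.4 × 0.3307 = 12.37 V.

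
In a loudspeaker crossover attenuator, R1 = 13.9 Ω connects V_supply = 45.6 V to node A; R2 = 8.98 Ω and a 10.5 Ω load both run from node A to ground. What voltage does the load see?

V_out ≈ 11.8 V

R2 ‖ R_L = (8.98 × 10.5)/(8.98 + 10.5) = 4.840 Ω.
Voltage divider with the loaded lower leg: V_out = 45.6 × 4.840/(13.9 + 4.840) = 45.6 × 0.2583 = 11.78 V.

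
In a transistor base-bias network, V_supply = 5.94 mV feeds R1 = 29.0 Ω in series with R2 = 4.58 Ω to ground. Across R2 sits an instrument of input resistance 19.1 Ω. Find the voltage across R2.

V_out ≈ 0.671 mV

First combine the lower leg with the load: R2 ‖ R_L = 3.694 Ω.
Voltage divider with the loaded lower leg: V_out = 5.94 × 3.694/(29.0 + 3.694) = 5.94 × 0.1130 = 0.6712 mV.
(Unloaded it would be 0.810 mV; the load pulls it down.)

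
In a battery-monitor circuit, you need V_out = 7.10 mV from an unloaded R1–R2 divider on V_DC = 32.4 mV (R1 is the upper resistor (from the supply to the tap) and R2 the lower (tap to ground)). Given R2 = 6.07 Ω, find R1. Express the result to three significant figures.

Required fraction k = V_out/V_DC = 0.2191.
So R1 = R2 · (V_DC/V_out − 1) = 6.07 × (32.4/7.10 − 1) = 6.07 × 3.563 = 21.63 Ω.

R1 ≈ 21.6 Ω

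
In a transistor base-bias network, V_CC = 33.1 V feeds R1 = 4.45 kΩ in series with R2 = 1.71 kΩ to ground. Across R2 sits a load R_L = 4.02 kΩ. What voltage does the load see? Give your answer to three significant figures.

First combine the lower leg with the load: R2 ‖ R_L = 1.200 kΩ.
Voltage divider with the loaded lower leg: V_out = 33.1 × 1.200/(4.45 + 1.200) = 33.1 × 0.2123 = 7.029 V.
(Unloaded it would be 9.19 V; the load pulls it down.)

V_out ≈ 7.03 V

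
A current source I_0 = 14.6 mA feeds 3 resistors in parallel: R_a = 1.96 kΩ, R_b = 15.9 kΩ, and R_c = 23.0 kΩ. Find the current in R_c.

I ≈ 1.03 mA

Conductances: ΣG = 1/1.96 + 1/15.9 + 1/23.0 = 0.6166 (1/kΩ).
R_c takes the fraction G_k/ΣG = 0.04348/0.6166 = 0.07052, so I = 14.6 × 0.07052 = 1.030 mA.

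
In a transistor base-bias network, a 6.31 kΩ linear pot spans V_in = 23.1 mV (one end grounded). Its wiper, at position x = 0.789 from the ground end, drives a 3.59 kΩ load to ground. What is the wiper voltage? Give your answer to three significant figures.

V_out ≈ 14.1 mV

The pot divides into 1.331 kΩ above the wiper and 4.979 kΩ below.
R_L loads the lower segment: effective lower R = 2.086 kΩ.
V_out = 23.1 × 2.086/(1.331 + 2.086) = 14.10 mV.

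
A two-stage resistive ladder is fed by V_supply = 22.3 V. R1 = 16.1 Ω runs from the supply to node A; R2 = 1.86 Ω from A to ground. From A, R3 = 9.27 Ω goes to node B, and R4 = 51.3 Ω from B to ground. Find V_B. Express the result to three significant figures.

The second stage (R3 + R4 = 60.57 Ω) loads node A in parallel with R2.
R2 ‖ (R3+R4) = 1.805 Ω.
First divider: V_A = V_supply · 1.805/(16.1 + 1.805) = 2.248 V.
V_B = V_A × 0.8470 = 1.904 V.

V_B ≈ 1.90 V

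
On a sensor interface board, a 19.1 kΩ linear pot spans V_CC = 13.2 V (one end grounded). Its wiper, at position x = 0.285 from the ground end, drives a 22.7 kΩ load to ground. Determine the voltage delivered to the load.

Lower segment x·R_p = 5.444 kΩ; upper segment (1−x)·R_p = 13.66 kΩ.
(x·R_p) ‖ R_L = 4.391 kΩ.
Loaded-divider output: V_out = 13.2 × 0.2433 = 3.211 V.

V_out ≈ 3.21 V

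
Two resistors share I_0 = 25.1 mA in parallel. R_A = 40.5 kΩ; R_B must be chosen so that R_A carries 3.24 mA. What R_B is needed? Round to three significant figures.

In a two-way split, I_A/I_0 = R_B/(R_A + R_B).
With f = 0.1291, R_B = R_A · f/(1−f) = 40.5 × 0.1482 = 6.003 kΩ.

R_B ≈ 6.00 kΩ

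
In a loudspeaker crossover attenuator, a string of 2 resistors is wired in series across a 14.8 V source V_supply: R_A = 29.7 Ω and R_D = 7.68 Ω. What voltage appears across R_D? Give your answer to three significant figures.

V ≈ 3.04 V

Series total: ΣR = 29.7 + 7.68 = 37.38 Ω.
By the voltage-divider rule, V = 14.8 × 7.680/37.38 = 3.041 V.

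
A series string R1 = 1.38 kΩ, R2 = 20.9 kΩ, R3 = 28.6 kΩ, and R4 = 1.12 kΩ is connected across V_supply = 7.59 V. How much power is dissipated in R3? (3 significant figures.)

P ≈ 0.609 mW

Series current I = V_supply/ΣR = 7.59/52.00 = 0.1460 mA.
V(R3) = I·R = 4.175 V; P = V·I = 4.175 × 0.1460 = 0.6093 mW.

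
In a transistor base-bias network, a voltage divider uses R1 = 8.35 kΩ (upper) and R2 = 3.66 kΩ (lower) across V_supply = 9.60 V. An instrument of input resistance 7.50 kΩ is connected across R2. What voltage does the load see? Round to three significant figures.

R2 ‖ R_L = (3.66 × 7.50)/(3.66 + 7.50) = 2.460 kΩ.
Voltage divider with the loaded lower leg: V_out = 9.60 × 2.460/(8.35 + 2.460) = 9.60 × 0.2275 = 2.184 V.

V_out ≈ 2.18 V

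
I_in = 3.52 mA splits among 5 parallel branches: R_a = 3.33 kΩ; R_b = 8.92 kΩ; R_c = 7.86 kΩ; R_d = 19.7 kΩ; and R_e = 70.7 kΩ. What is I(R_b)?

Total conductance ΣG = 1/3.33 + 1/8.92 + 1/7.86 + 1/19.7 + 1/70.7 = 0.6045 (units of 1/kΩ).
Current divider: I(R_b) = I_in · G_k/ΣG = 3.52 × (0.1121/0.6045) = 3.52 × 0.1854 = 0.6528 mA.

I ≈ 0.653 mA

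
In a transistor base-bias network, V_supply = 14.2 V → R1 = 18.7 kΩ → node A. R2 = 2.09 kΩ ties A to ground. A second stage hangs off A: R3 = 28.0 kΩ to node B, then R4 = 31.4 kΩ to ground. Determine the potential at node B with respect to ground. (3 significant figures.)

V_B ≈ 0.731 V

The second stage (R3 + R4 = 59.40 kΩ) loads node A in parallel with R2.
R2 ‖ (R3+R4) = 2.019 kΩ.
First divider: V_A = V_supply · 2.019/(18.7 + 2.019) = 1.384 V.
Stage 2 is unloaded, so V_B = V_A · R4/(R3+R4) = 1.384 × 31.4/59.40 = 0.7315 V.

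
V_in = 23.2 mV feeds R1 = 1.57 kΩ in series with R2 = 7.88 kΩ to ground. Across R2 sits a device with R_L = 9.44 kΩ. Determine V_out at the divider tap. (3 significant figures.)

R2 ‖ R_L = (7.88 × 9.44)/(7.88 + 9.44) = 4.295 kΩ.
Then V_out = V_in · R2'/(R1 + R2') = 23.2 × 4.295/5.865 = 16.99 mV.

V_out ≈ 17.0 mV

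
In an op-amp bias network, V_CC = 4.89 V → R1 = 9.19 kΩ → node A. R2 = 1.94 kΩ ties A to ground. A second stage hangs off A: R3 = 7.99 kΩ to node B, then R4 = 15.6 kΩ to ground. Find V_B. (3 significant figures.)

V_B ≈ 0.528 V

Node A sees R2 in parallel with the series input of stage 2, R3 + R4 = 23.59 kΩ.
Effective lower resistance at A: R2 ‖ 23.59 = 1.793 kΩ.
First divider: V_A = V_CC · 1.793/(9.19 + 1.793) = 0.7981 V.
Then the unloaded second divider: V_B = V_A × R4/(R3+R4) = 0.7981 × 0.6613 = 0.5278 V.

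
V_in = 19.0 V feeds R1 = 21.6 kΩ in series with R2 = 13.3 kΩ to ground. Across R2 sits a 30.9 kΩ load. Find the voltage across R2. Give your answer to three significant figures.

The load sits in parallel with R2, giving an effective lower resistance R2' = R2·R_L/(R2+R_L) = 9.298 kΩ.
Now apply the divider: V_out = 19.0 × 0.3009 = 5.718 V.
(Unloaded it would be 7.24 V; the load pulls it down.)

V_out ≈ 5.72 V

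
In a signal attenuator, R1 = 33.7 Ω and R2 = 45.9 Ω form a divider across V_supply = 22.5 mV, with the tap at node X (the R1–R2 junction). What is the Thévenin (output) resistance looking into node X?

Zeroing V_supply shorts the top of R1 to ground, so R_th = R1 ‖ R2 = 19.43 Ω.

R_th ≈ 19.4 Ω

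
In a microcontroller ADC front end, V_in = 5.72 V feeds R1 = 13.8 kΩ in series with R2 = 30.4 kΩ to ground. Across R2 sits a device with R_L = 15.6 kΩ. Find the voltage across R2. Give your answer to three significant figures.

First combine the lower leg with the load: R2 ‖ R_L = 10.31 kΩ.
Now apply the divider: V_out = 5.72 × 0.4276 = 2.446 V.
(Unloaded it would be 3.93 V; the load pulls it down.)

V_out ≈ 2.45 V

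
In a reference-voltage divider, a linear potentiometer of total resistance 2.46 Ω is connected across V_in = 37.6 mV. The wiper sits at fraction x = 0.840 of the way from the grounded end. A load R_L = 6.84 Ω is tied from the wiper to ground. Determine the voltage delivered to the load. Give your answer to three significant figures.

The pot divides into 0.3936 Ω above the wiper and 2.066 Ω below.
Lower segment in parallel with the load: 2.066 ‖ 6.84 = 1.587 Ω.
V_out = 37.6 × 1.587/(0.3936 + 1.587) = 30.13 mV.

V_out ≈ 30.1 mV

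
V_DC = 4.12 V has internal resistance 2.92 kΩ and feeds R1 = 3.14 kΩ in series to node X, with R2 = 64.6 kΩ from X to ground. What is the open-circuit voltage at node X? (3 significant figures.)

V_th ≈ 3.77 V

R1' = 2.92 + 3.14 = 6.060 kΩ (source resistance + R1).
With X open, the divider is unloaded: V_th = 4.12 × 64.6/70.66 = 3.767 V.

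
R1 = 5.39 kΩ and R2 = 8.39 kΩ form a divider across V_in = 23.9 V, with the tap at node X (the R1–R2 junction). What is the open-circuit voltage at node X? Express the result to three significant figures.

V_th ≈ 14.6 V

Open-circuit (no load on X): V_th = V_in · R2/(R1 + R2) = 23.9 × 8.39/(5.390 + 8.39) = 14.55 V.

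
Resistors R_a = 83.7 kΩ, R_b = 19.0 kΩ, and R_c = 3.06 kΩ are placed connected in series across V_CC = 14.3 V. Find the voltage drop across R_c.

Series total: ΣR = 83.7 + 19.0 + 3.06 = 105.8 kΩ.
Voltage divider: V = V_CC · (3.060 / 105.8) = 14.3 × 0.02893 = 0.4137 V.

V ≈ 0.414 V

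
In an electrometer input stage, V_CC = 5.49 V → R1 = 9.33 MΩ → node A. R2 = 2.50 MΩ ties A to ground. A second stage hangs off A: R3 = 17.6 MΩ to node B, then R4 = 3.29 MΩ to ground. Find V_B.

Node A sees R2 in parallel with the series input of stage 2, R3 + R4 = 20.89 MΩ.
Effective lower resistance at A: R2 ‖ 20.89 = 2.233 MΩ.
V_A = 5.49 × 2.233/(9.33 + 2.233) = 1.060 V.
V_B = V_A × 0.1575 = 0.1670 V.

V_B ≈ 0.167 V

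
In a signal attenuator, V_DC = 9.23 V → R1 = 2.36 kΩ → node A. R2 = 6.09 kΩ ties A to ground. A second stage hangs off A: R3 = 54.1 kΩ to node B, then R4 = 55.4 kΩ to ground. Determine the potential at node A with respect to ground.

The second stage (R3 + R4 = 109.5 kΩ) loads node A in parallel with R2.
R2 ‖ (R3+R4) = 5.769 kΩ.
So V_A = 9.23 × 0.7097 = 6.550 V.

V_A ≈ 6.55 V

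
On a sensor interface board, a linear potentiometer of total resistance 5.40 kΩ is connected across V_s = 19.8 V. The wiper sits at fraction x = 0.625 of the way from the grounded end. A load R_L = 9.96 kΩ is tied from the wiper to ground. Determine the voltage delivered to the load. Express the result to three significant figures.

V_out ≈ 11.0 V

Split the track: R_lower = x·R_p = 3.375 kΩ, R_upper = (1−x)·R_p = 2.025 kΩ.
(x·R_p) ‖ R_L = 2.521 kΩ.
V_out = 19.8 × 2.521/(2.025 + 2.521) = 10.98 V.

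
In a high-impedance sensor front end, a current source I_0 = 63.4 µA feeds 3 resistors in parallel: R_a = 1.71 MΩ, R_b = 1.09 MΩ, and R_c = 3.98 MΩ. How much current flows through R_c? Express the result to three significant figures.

I ≈ 9.08 µA

ΣG = 1/1.71 + 1/1.09 + 1/3.98 = 1.753.
R_c takes the fraction G_k/ΣG = 0.2513/1.753 = 0.1433, so I = 63.4 × 0.1433 = 9.085 µA.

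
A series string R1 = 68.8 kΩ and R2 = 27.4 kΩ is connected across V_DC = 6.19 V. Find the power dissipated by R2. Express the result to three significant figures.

P ≈ 0.113 mW

Series current I = V_DC/ΣR = 6.19/96.20 = 0.06435 mA.
P = I²R = 0.004140 × 27.4 = 0.1134 mW.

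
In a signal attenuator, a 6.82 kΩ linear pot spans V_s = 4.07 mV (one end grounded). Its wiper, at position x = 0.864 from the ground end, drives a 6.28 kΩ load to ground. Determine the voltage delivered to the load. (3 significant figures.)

Lower segment x·R_p = 5.892 kΩ; upper segment (1−x)·R_p = 0.9275 kΩ.
Lower segment in parallel with the load: 5.892 ‖ 6.28 = 3.040 kΩ.
V_out = 4.07 × 3.040/(0.9275 + 3.040) = 3.119 mV.

V_out ≈ 3.12 mV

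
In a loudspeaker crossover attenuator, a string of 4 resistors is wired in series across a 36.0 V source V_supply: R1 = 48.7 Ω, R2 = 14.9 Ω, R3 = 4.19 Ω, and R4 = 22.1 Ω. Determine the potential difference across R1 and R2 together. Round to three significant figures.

V ≈ 25.5 V

ΣR = 48.7 + 14.9 + 4.19 + 22.1 = 89.89 Ω.
R_{R1..R2} = 48.7 + 14.9 = 63.60 Ω.
V = V_supply · R/ΣR = 36.0 × 0.7075 = 25.47 V.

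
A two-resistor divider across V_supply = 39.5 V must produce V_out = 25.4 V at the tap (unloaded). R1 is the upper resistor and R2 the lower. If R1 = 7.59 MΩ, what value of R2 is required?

Required fraction k = V_out/V_supply = 0.6430.
So R2 = R1 · V_out/(V_supply − V_out) = 7.59 × 25.4/(39.5 − 25.4) = 7.59 × 1.801 = 13.67 MΩ.

R2 ≈ 13.7 MΩ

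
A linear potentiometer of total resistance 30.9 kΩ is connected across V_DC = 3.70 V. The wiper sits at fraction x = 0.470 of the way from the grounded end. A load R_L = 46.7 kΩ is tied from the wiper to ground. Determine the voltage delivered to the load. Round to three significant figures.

The pot divides into 16.38 kΩ above the wiper and 14.52 kΩ below.
(x·R_p) ‖ R_L = 11.08 kΩ.
Loaded-divider output: V_out = 3.70 × 0.4035 = 1.493 V.

V_out ≈ 1.49 V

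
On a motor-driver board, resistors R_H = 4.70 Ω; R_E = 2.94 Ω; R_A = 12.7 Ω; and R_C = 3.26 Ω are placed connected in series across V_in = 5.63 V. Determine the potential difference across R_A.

Total series resistance ΣR = 4.70 + 2.94 + 12.7 + 3.26 = 23.60 Ω.
By the voltage-divider rule, V = 5.63 × 12.70/23.60 = 3.030 V.

V ≈ 3.03 V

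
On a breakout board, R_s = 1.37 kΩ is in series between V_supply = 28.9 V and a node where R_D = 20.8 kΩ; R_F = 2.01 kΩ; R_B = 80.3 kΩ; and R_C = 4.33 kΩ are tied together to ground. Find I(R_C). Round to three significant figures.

I ≈ 3.21 mA

Combine the parallel branches: R_p = (1/20.8 + 1/2.01 + 1/80.3 + 1/4.33)⁻¹ = 1.267 kΩ.
V_A by voltage divider: V_A = 28.9 × 1.267/(1.37 + 1.267) = 13.89 V.
Branch current I = V_A/R_C = 13.89/4.33 = 3.207 mA.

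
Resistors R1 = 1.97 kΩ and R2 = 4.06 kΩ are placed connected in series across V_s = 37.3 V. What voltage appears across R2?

Total series resistance ΣR = 1.97 + 4.06 = 6.030 kΩ.
By the voltage-divider rule, V = 37.3 × 4.060/6.030 = 25.11 V.

V ≈ 25.1 V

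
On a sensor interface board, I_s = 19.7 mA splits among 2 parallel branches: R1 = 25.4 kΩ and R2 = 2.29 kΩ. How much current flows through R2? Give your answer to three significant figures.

Two-branch current divider: I_k = I_s · R_other/(R_1 + R_2).
I(R2) = 19.7 × 25.4/(25.4 + 2.29) = 19.7 × 0.9173 = 18.07 mA.

I ≈ 18.1 mA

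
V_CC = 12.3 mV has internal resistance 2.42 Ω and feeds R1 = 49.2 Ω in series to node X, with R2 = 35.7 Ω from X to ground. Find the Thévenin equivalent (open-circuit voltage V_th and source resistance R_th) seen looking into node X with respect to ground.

R1' = 2.42 + 49.2 = 51.62 Ω (source resistance + R1).
Open-circuit (no load on X): V_th = V_CC · R2/(R1' + R2) = 12.3 × 35.7/(51.62 + 35.7) = 5.029 mV.
Looking into X with the source shorted: R_th = R1'·R2/(R1'+R2) = 51.62 × 35.7/87.32 = 21.10 Ω.

V_th ≈ 5.03 mV, R_th ≈ 21.1 Ω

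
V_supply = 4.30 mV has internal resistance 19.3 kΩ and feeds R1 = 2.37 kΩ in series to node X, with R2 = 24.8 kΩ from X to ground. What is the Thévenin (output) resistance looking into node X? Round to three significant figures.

R1' = 19.3 + 2.37 = 21.67 kΩ (source resistance + R1).
Looking into X with the source shorted: R_th = R1'·R2/(R1'+R2) = 21.67 × 24.8/46.47 = 11.56 kΩ.

R_th ≈ 11.6 kΩ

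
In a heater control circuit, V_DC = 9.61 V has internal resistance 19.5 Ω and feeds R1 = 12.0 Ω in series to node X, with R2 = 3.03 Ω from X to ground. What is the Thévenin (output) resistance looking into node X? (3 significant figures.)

R_th ≈ 2.76 Ω

R1' = 19.5 + 12.0 = 31.50 Ω (source resistance + R1).
With V_DC suppressed (replaced by a short), R_th = R1' ‖ R2 = (31.50 × 3.03)/(31.50 + 3.03) = 2.764 Ω.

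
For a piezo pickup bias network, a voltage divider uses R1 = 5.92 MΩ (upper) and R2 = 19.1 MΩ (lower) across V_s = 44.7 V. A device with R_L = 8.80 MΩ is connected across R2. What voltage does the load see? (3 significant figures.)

V_out ≈ 22.5 V

R2 ‖ R_L = (19.1 × 8.80)/(19.1 + 8.80) = 6.024 MΩ.
Now apply the divider: V_out = 44.7 × 0.5044 = 22.55 V.
(Unloaded it would be 34.1 V; the load pulls it down.)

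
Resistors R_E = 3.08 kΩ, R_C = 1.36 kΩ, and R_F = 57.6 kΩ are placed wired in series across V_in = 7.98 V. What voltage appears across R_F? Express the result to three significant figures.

Series total: ΣR = 3.08 + 1.36 + 57.6 = 62.04 kΩ.
Voltage divider: V = V_in · (57.60 / 62.04) = 7.98 × 0.9284 = 7.409 V.

V ≈ 7.41 V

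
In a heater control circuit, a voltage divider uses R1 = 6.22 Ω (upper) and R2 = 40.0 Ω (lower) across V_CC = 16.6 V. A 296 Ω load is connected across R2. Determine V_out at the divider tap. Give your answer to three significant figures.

V_out ≈ 14.1 V

First combine the lower leg with the load: R2 ‖ R_L = 35.24 Ω.
Then V_out = V_CC · R2'/(R1 + R2') = 16.6 × 35.24/41.46 = 14.11 V.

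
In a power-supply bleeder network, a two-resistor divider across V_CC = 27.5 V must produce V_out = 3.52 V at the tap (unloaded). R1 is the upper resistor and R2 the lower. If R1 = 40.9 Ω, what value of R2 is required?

R2 ≈ 6.00 Ω

Required fraction k = V_out/V_CC = 0.1280.
So R2 = R1 · V_out/(V_CC − V_out) = 40.9 × 3.52/(27.5 − 3.52) = 40.9 × 0.1468 = 6.004 Ω.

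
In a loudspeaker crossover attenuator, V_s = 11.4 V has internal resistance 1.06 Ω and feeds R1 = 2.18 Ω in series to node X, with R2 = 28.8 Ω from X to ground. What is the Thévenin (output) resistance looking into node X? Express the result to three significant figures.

R1' = 1.06 + 2.18 = 3.240 Ω (source resistance + R1).
Looking into X with the source shorted: R_th = R1'·R2/(R1'+R2) = 3.240 × 28.8/32.04 = 2.912 Ω.

R_th ≈ 2.91 Ω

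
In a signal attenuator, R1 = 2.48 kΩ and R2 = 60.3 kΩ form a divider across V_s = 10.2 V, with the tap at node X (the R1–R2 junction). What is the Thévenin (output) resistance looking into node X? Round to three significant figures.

R_th ≈ 2.38 kΩ

Zeroing V_s shorts the top of R1 to ground, so R_th = R1 ‖ R2 = 2.382 kΩ.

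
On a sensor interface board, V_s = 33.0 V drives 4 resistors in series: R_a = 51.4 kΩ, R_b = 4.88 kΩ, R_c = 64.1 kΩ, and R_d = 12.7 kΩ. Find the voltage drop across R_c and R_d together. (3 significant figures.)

V ≈ 19.0 V

Total series resistance ΣR = 51.4 + 4.88 + 64.1 + 12.7 = 133.1 kΩ.
R_{R_c..R_d} = 64.1 + 12.7 = 76.80 kΩ.
Voltage divider: V = V_s · (76.80 / 133.1) = 33.0 × 0.5771 = 19.04 V.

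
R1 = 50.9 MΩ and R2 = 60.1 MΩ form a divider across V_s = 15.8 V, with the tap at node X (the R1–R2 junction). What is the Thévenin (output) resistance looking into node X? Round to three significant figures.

R_th ≈ 27.6 MΩ

Zeroing V_s shorts the top of R1 to ground, so R_th = R1 ‖ R2 = 27.56 MΩ.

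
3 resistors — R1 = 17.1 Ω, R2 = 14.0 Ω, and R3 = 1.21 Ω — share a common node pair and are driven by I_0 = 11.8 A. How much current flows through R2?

Total conductance ΣG = 1/17.1 + 1/14.0 + 1/1.21 = 0.9564 (units of 1/Ω).
R2 takes the fraction G_k/ΣG = 0.07143/0.9564 = 0.07469, so I = 11.8 × 0.07469 = 0.8813 A.

I ≈ 0.881 A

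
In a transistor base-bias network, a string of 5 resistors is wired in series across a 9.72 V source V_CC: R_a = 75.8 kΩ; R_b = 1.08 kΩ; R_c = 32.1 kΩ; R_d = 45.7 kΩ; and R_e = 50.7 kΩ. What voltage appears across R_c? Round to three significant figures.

V ≈ 1.52 V

Series total: ΣR = 75.8 + 1.08 + 32.1 + 45.7 + 50.7 = 205.4 kΩ.
By the voltage-divider rule, V = 9.72 × 32.10/205.4 = 1.519 V.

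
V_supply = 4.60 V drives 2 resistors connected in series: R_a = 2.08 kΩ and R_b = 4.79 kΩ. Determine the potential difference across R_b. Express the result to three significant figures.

V ≈ 3.21 V

ΣR = 2.08 + 4.79 = 6.870 kΩ.
By the voltage-divider rule, V = 4.60 × 4.790/6.870 = 3.207 V.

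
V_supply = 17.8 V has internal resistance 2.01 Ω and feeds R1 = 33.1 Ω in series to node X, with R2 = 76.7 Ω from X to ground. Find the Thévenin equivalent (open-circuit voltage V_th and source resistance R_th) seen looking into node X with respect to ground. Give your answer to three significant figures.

V_th ≈ 12.2 V, R_th ≈ 24.1 Ω

R1' = 2.01 + 33.1 = 35.11 Ω (source resistance + R1).
Open-circuit (no load on X): V_th = V_supply · R2/(R1' + R2) = 17.8 × 76.7/(35.11 + 76.7) = 12.21 V.
Zeroing V_supply shorts the top of R1' to ground, so R_th = R1' ‖ R2 = 24.08 Ω.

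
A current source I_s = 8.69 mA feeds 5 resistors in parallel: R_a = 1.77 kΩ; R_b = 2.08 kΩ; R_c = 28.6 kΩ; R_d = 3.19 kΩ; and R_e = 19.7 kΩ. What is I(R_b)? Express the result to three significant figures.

I ≈ 2.89 mA

Conductances: ΣG = 1/1.77 + 1/2.08 + 1/28.6 + 1/3.19 + 1/19.7 = 1.445 (1/kΩ).
Current divider: I(R_b) = I_s · G_k/ΣG = 8.69 × (0.4808/1.445) = 8.69 × 0.3327 = 2.891 mA.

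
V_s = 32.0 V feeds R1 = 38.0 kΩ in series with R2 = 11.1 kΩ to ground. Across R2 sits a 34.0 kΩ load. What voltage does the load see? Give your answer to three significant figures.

V_out ≈ 5.78 V

First combine the lower leg with the load: R2 ‖ R_L = 8.368 kΩ.
Now apply the divider: V_out = 32.0 × 0.1805 = 5.775 V.
(Unloaded it would be 7.23 V; the load pulls it down.)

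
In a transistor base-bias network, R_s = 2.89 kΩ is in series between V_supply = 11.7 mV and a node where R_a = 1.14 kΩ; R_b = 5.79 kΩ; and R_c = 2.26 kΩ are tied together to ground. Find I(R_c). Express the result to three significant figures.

Combine the parallel branches: R_p = (1/1.14 + 1/5.79 + 1/2.26)⁻¹ = 0.6701 kΩ.
Node voltage V_A = V_supply · R_p/(R_s + R_p) = 11.7 × 0.1882 = 2.202 mV.
Branch current I = V_A/R_c = 2.202/2.26 = 0.9744 µA.
(Equivalently: I_total = 3.286 µA, then current-divider fraction G_k/ΣG = 0.2965.)

I ≈ 0.974 µA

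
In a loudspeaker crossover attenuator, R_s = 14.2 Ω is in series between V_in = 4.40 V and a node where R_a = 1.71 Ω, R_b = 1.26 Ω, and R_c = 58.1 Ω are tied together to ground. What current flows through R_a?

I ≈ 0.124 A

Equivalent of the parallel group: R_p = 0.7165 Ω.
Node voltage V_A = V_in · R_p/(R_s + R_p) = 4.40 × 0.04803 = 0.2114 V.
I(R_a) = V_A / R_a = 0.2114/1.71 = 0.1236 A.
(Equivalently: I_total = 0.2950 A, then current-divider fraction G_k/ΣG = 0.4190.)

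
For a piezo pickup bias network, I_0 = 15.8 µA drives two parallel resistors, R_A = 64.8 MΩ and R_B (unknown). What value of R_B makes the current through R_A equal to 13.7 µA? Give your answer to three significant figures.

In a two-way split, I_A/I_0 = R_B/(R_A + R_B).
13.7/15.8 = R_B/(R_A + R_B) → R_B = R_A · (0.8671)/(1 − 0.8671) = 64.8 × 6.524 = 422.7 MΩ.

R_B ≈ 423 MΩ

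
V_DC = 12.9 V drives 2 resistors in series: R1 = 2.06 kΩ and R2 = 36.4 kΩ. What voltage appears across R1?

ΣR = 2.06 + 36.4 = 38.46 kΩ.
By the voltage-divider rule, V = 12.9 × 2.060/38.46 = 0.6910 V.

V ≈ 0.691 V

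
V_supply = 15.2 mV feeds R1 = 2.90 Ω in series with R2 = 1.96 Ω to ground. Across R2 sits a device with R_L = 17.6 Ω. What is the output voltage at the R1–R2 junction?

R2 ‖ R_L = (1.96 × 17.6)/(1.96 + 17.6) = 1.764 Ω.
Then V_out = V_supply · R2'/(R1 + R2') = 15.2 × 1.764/4.664 = 5.748 mV.

V_out ≈ 5.75 mV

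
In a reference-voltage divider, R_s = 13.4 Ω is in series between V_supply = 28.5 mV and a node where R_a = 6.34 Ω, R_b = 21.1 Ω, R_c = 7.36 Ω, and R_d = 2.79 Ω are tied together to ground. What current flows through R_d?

I ≈ 0.985 mA

Equivalent of the parallel group: R_p = 1.430 Ω.
Node voltage V_A = V_supply · R_p/(R_s + R_p) = 28.5 × 0.09641 = 2.748 mV.
I(R_d) = V_A / R_d = 2.748/2.79 = 0.9849 mA.
(Equivalently: I_total = 1.922 mA, then current-divider fraction G_k/ΣG = 0.5125.)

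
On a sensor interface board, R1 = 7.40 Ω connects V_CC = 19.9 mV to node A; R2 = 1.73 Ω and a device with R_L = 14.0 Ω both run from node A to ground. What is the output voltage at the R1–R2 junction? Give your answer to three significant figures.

First combine the lower leg with the load: R2 ‖ R_L = 1.540 Ω.
Then V_out = V_CC · R2'/(R1 + R2') = 19.9 × 1.540/8.940 = 3.427 mV.

V_out ≈ 3.43 mV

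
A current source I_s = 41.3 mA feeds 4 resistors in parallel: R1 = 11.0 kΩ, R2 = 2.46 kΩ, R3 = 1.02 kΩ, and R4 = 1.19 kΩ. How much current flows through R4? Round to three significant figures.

I ≈ 15.0 mA

Total conductance ΣG = 1/11.0 + 1/2.46 + 1/1.02 + 1/1.19 = 2.318 (units of 1/kΩ).
Current divider: I(R4) = I_s · G_k/ΣG = 41.3 × (0.8403/2.318) = 41.3 × 0.3625 = 14.97 mA.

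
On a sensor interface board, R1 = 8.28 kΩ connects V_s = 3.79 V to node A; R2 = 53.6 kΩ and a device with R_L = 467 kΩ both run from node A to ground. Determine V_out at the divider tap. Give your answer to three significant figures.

The load sits in parallel with R2, giving an effective lower resistance R2' = R2·R_L/(R2+R_L) = 48.08 kΩ.
Now apply the divider: V_out = 3.79 × 0.8531 = 3.233 V.
(Unloaded it would be 3.28 V; the load pulls it down.)

V_out ≈ 3.23 V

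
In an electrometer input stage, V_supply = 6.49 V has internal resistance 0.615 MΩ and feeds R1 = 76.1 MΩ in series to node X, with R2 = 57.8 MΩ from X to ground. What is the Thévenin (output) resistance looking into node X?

R1' = 0.615 + 76.1 = 76.71 MΩ (source resistance + R1).
With V_supply suppressed (replaced by a short), R_th = R1' ‖ R2 = (76.71 × 57.8)/(76.71 + 57.8) = 32.96 MΩ.

R_th ≈ 33.0 MΩ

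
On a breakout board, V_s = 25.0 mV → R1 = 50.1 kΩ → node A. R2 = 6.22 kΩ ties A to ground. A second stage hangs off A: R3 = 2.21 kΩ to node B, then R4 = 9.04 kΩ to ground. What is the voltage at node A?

V_A ≈ 1.85 mV

Looking into the second stage from A: R3 + R4 = 11.25 kΩ appears in parallel with R2.
Effective lower resistance at A: R2 ‖ 11.25 = 4.005 kΩ.
So V_A = 25.0 × 0.07403 = 1.851 mV.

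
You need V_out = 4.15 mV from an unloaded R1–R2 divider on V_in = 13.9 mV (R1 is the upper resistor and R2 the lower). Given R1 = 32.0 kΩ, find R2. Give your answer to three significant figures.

The divider ratio is R2/(R1+R2) = 4.15/13.9 = 0.2986.
So R2 = R1 · V_out/(V_in − V_out) = 32.0 × 4.15/(13.9 − 4.15) = 32.0 × 0.4256 = 13.62 kΩ.

R2 ≈ 13.6 kΩ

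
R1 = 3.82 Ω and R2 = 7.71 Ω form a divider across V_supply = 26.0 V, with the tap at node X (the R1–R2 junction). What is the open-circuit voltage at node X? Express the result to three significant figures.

V_th is the unloaded tap voltage: V_supply · R2/(R1+R2) = 26.0 × 0.6687 = 17.39 V.

V_th ≈ 17.4 V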